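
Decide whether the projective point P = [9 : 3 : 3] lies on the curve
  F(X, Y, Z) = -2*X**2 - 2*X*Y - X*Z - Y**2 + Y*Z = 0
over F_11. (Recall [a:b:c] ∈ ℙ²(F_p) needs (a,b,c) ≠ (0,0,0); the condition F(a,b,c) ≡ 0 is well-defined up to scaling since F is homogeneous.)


F(9,3,3) ≡ 10 (mod 11); P is NOT on the curve.

Evaluate F(9, 3, 3) term-by-term (mod 11).
  -2*X**2 ↦ -2·81·1·1 = -162
  -2*X*Y ↦ -2·9·3·1 = -54
  -X*Z ↦ -1·9·1·3 = -27
  -Y**2 ↦ -1·1·9·1 = -9
  Y*Z ↦ 1·1·3·3 = 9
Sum: F(9, 3, 3) = (-162) + (-54) + (-27) + (-9) + (9) = -243.
Reducing mod 11: -243 ≡ 10 (mod 11).
Since F(a, b, c) ≡ 10 ≠ 0 (mod 11), P does NOT lie on the curve.


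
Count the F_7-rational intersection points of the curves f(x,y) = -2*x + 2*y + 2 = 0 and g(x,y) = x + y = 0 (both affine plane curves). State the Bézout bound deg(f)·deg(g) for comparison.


Common zeros: {(4, 3)}; count = 1; Bézout bound = 1.

deg(f) = 1, deg(g) = 1, so Bézout bound = 1.
Scan x ∈ F_7. For each x, list the y ∈ F_7 with f(x, y) ≡ 0 and those with g(x, y) ≡ 0 (mod 7); the common zeros in that column are the intersection.
  x = 0: f ≡ 0 at y ∈ {6}; g ≡ 0 at y ∈ {0}; common: ∅.
  x = 1: f ≡ 0 at y ∈ {0}; g ≡ 0 at y ∈ {6}; common: ∅.
  x = 2: f ≡ 0 at y ∈ {1}; g ≡ 0 at y ∈ {5}; common: ∅.
  x = 3: f ≡ 0 at y ∈ {2}; g ≡ 0 at y ∈ {4}; common: ∅.
  x = 4: f ≡ 0 at y ∈ {3}; g ≡ 0 at y ∈ {3}; common: {3}.
  x = 5: f ≡ 0 at y ∈ {4}; g ≡ 0 at y ∈ {2}; common: ∅.
  x = 6: f ≡ 0 at y ∈ {5}; g ≡ 0 at y ∈ {1}; common: ∅.
Collecting: common zeros = {(4, 3)}, so the count is 1.
Comparison with the Bézout bound: 1 ≤ 1 = deg(f)·deg(g), as expected for curves with no common component (the bound is attained).


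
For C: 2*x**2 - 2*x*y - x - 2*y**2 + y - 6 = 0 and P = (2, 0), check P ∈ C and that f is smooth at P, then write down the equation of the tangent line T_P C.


Tangent line at P: 7*x - 3*y - 14 = 0.

Step 1: f(2, 0) = 0, so P lies on C.
Step 2: partial derivatives
  f_x(x, y) = 4*x - 2*y - 1, f_y(x, y) = -2*x - 4*y + 1.
  f_x(P) = 7, f_y(P) = -3 (gradient nonzero, so P is smooth).
Step 3: tangent line at P: 7·(x − 2) + -3·(y − 0) = 0.
Expanding: 7*x - 3*y - 14 = 0.


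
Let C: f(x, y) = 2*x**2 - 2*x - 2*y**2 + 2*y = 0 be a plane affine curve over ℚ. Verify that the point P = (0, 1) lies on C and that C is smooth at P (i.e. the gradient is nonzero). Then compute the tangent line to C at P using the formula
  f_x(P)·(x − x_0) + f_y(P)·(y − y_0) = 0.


Tangent line at P: -2*x - 2*y + 2 = 0.

Step 1: f(0, 1) = 0, so P lies on C.
Step 2: partial derivatives
  f_x(x, y) = 4*x - 2, f_y(x, y) = 2 - 4*y.
  f_x(P) = -2, f_y(P) = -2 (gradient nonzero, so P is smooth).
Step 3: tangent line at P: -2·(x − 0) + -2·(y − 1) = 0.
Expanding: -2*x - 2*y + 2 = 0.


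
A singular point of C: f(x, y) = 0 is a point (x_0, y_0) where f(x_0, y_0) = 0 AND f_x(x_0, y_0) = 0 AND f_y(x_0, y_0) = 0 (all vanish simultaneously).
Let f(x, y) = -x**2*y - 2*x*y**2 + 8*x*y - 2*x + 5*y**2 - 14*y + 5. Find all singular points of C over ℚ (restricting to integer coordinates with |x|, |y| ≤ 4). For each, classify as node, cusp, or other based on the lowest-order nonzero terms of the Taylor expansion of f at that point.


Singular points: {(2, 1)}; classification: node.

Compute partial derivatives:
  f_x = -2*x*y - 2*y**2 + 8*y - 2.
  f_y = -x**2 - 4*x*y + 8*x + 10*y - 14.
Scan x_0 ∈ {−4, ..., 4}. For each x_0, f_y(x_0, y) is a polynomial in y; find its integer roots y ∈ {−4, ..., 4}, then test f_x and f at those candidates.
  x = -4: f_y(-4, y) = 26*y - 62; no integer root y with |y| ≤ 4.
  x = -3: f_y(-3, y) = 22*y - 47; no integer root y with |y| ≤ 4.
  x = -2: f_y(-2, y) = 18*y - 34; no integer root y with |y| ≤ 4.
  x = -1: f_y(-1, y) = 14*y - 23; no integer root y with |y| ≤ 4.
  x = 0: f_y(0, y) = 10*y - 14; no integer root y with |y| ≤ 4.
  x = 1: f_y(1, y) = 6*y - 7; no integer root y with |y| ≤ 4.
  x = 2: f_y(2, y) = 2*y - 2; vanishes at y ∈ {1}. (2, 1): f_x = 0, f = 0 — SINGULAR.
  x = 3: f_y(3, y) = 1 - 2*y; no integer root y with |y| ≤ 4.
  x = 4: f_y(4, y) = 2 - 6*y; no integer root y with |y| ≤ 4.
Only singular point on the grid: (2, 1).
Classify: substitute x = 2 + u, y = 1 + v and expand: f = -u**2*v - u**2 - 2*u*v**2 + v**2.
No constant or linear terms (consistent with a singular point). Quadratic part: -u**2 + v**2. Cubic part: -u**2*v - 2*u*v**2.
The quadratic part v**2 - u**2 = (v − u)(v + u) splits into two distinct linear factors, so there are two distinct tangent lines y − 1 = ±(x − 2) — this is a node (ordinary double point).
Classification: node.


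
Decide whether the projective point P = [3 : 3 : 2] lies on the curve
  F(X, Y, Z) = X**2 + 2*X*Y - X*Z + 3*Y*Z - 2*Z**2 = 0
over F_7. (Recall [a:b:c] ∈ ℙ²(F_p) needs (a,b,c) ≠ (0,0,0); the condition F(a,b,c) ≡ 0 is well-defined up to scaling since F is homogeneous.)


F(3,3,2) ≡ 3 (mod 7); P is NOT on the curve.

Evaluate F(3, 3, 2) term-by-term (mod 7).
  X**2 ↦ 1·9·1·1 = 9
  2*X*Y ↦ 2·3·3·1 = 18
  -X*Z ↦ -1·3·1·2 = -6
  3*Y*Z ↦ 3·1·3·2 = 18
  -2*Z**2 ↦ -2·1·1·4 = -8
Sum: F(3, 3, 2) = (9) + (18) + (-6) + (18) + (-8) = 31.
Reducing mod 7: 31 ≡ 3 (mod 7).
Since F(a, b, c) ≡ 3 ≠ 0 (mod 7), P does NOT lie on the curve.


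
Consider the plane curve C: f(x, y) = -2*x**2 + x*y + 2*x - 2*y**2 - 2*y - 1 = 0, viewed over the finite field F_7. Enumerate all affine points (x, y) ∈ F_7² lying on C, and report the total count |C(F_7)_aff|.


Affine F_7-points: {(1, 5), (2, 1), (2, 6), (3, 1), (3, 3), (4, 4), (6, 4), (6, 5)}; count = 8.

For each of the 49 pairs (x, y) ∈ F_7², evaluate f(x, y) mod 7. Record the zeros.
  x = 0: [0↦6, 1↦2, 2↦1, 3↦3, 4↦1, 5↦2, 6↦6]  zeros at y ∈ ∅
  x = 1: [0↦6, 1↦3, 2↦3, 3↦6, 4↦5, 5↦0, 6↦5]  zeros at y ∈ {5}
  x = 2: [0↦2, 1↦0, 2↦1, 3↦5, 4↦5, 5↦1, 6↦0]  zeros at y ∈ {1, 6}
  x = 3: [0↦1, 1↦0, 2↦2, 3↦0, 4↦1, 5↦5, 6↦5]  zeros at y ∈ {1, 3}
  x = 4: [0↦3, 1↦3, 2↦6, 3↦5, 4↦0, 5↦5, 6↦6]  zeros at y ∈ {4}
  x = 5: [0↦1, 1↦2, 2↦6, 3↦6, 4↦2, 5↦1, 6↦3]  zeros at y ∈ ∅
  x = 6: [0↦2, 1↦4, 2↦2, 3↦3, 4↦0, 5↦0, 6↦3]  zeros at y ∈ {4, 5}
Collecting zeros: affine points = {(1, 5), (2, 1), (2, 6), (3, 1), (3, 3), (4, 4), (6, 4), (6, 5)}.
Total count |C(F_7)_aff| = 8.


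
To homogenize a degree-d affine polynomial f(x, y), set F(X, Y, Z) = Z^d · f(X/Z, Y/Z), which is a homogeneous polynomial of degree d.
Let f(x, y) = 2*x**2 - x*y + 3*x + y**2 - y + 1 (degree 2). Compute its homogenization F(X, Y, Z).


F(X, Y, Z) = 2*X**2 - X*Y + 3*X*Z + Y**2 - Y*Z + Z**2

deg(f) = 2.
Substitute x = X/Z, y = Y/Z into f, then multiply by Z^2.
  monomial 2·x^2·y^0 ↦ 2·X^2·Y^0·Z^0.
  monomial -1·x^1·y^1 ↦ -1·X^1·Y^1·Z^0.
  monomial 3·x^1·y^0 ↦ 3·X^1·Y^0·Z^1.
  monomial 1·x^0·y^2 ↦ 1·X^0·Y^2·Z^0.
  monomial -1·x^0·y^1 ↦ -1·X^0·Y^1·Z^1.
  monomial 1·x^0·y^0 ↦ 1·X^0·Y^0·Z^2.
Collecting: F(X, Y, Z) = 2*X**2 - X*Y + 3*X*Z + Y**2 - Y*Z + Z**2.


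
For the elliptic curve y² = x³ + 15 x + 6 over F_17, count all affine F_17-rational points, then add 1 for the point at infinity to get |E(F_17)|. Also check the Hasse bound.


Affine points = {(5, 6), (5, 11), (8, 3), (8, 14), (10, 0), (13, 1), (13, 16), (14, 6), (14, 11), (15, 6), (15, 11)}; affine count = 11; |E(F_17)| = 12.

Discriminant check: Δ ∝ 4a³ + 27b² = 4·15³ + 27·6² = 4·3375 + 27·36 ≡ 5 (mod 17). Nonzero ⇒ E is nonsingular.
For each x ∈ F_17, compute rhs = x³ + 15·x + 6 mod 17, then count y ∈ F_17 with y² ≡ rhs.
  x = 0: rhs = 6, matching y values: none (0 points).
  x = 1: rhs = 5, matching y values: none (0 points).
  x = 2: rhs = 10, matching y values: none (0 points).
  x = 3: rhs = 10, matching y values: none (0 points).
  x = 4: rhs = 11, matching y values: none (0 points).
  x = 5: rhs = 2, matching y values: 6, 11 (2 points).
  x = 6: rhs = 6, matching y values: none (0 points).
  x = 7: rhs = 12, matching y values: none (0 points).
  x = 8: rhs = 9, matching y values: 3, 14 (2 points).
  x = 9: rhs = 3, matching y values: none (0 points).
  x = 10: rhs = 0, matching y values: 0 (1 points).
  x = 11: rhs = 6, matching y values: none (0 points).
  x = 12: rhs = 10, matching y values: none (0 points).
  x = 13: rhs = 1, matching y values: 1, 16 (2 points).
  x = 14: rhs = 2, matching y values: 6, 11 (2 points).
  x = 15: rhs = 2, matching y values: 6, 11 (2 points).
  x = 16: rhs = 7, matching y values: none (0 points).
Total affine count: 11.
Full point count |E(F_17)| = 11 + 1 = 12.
Hasse bound: |12 − (17+1)| = |-6| = 6 ≤ 2√17 ≈ 8.2462 ✓.


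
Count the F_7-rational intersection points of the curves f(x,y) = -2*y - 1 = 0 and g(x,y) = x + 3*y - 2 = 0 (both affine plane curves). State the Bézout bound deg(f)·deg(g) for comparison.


Common zeros: {(0, 3)}; count = 1; Bézout bound = 1.

deg(f) = 1, deg(g) = 1, so Bézout bound = 1.
Scan x ∈ F_7. For each x, list the y ∈ F_7 with f(x, y) ≡ 0 and those with g(x, y) ≡ 0 (mod 7); the common zeros in that column are the intersection.
  x = 0: f ≡ 0 at y ∈ {3}; g ≡ 0 at y ∈ {3}; common: {3}.
  x = 1: f ≡ 0 at y ∈ {3}; g ≡ 0 at y ∈ {5}; common: ∅.
  x = 2: f ≡ 0 at y ∈ {3}; g ≡ 0 at y ∈ {0}; common: ∅.
  x = 3: f ≡ 0 at y ∈ {3}; g ≡ 0 at y ∈ {2}; common: ∅.
  x = 4: f ≡ 0 at y ∈ {3}; g ≡ 0 at y ∈ {4}; common: ∅.
  x = 5: f ≡ 0 at y ∈ {3}; g ≡ 0 at y ∈ {6}; common: ∅.
  x = 6: f ≡ 0 at y ∈ {3}; g ≡ 0 at y ∈ {1}; common: ∅.
Collecting: common zeros = {(0, 3)}, so the count is 1.
Comparison with the Bézout bound: 1 ≤ 1 = deg(f)·deg(g), as expected for curves with no common component (the bound is attained).


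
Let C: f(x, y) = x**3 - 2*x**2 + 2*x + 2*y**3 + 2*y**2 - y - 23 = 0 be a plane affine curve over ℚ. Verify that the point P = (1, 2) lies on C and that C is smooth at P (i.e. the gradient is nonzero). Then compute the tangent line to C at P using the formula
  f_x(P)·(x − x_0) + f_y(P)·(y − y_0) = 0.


Tangent line at P: x + 31*y - 63 = 0.

Step 1: f(1, 2) = 0, so P lies on C.
Step 2: partial derivatives
  f_x(x, y) = 3*x**2 - 4*x + 2, f_y(x, y) = 6*y**2 + 4*y - 1.
  f_x(P) = 1, f_y(P) = 31 (gradient nonzero, so P is smooth).
Step 3: tangent line at P: 1·(x − 1) + 31·(y − 2) = 0.
Expanding: x + 31*y - 63 = 0.


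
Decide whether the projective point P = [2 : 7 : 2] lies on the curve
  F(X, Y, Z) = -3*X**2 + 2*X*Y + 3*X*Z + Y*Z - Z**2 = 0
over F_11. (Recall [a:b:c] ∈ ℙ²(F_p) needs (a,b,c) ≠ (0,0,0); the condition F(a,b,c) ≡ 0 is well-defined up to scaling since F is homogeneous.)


F(2,7,2) ≡ 5 (mod 11); P is NOT on the curve.

Evaluate F(2, 7, 2) term-by-term (mod 11).
  -3*X**2 ↦ -3·4·1·1 = -12
  2*X*Y ↦ 2·2·7·1 = 28
  3*X*Z ↦ 3·2·1·2 = 12
  Y*Z ↦ 1·1·7·2 = 14
  -Z**2 ↦ -1·1·1·4 = -4
Sum: F(2, 7, 2) = (-12) + (28) + (12) + (14) + (-4) = 38.
Reducing mod 11: 38 ≡ 5 (mod 11).
Since F(a, b, c) ≡ 5 ≠ 0 (mod 11), P does NOT lie on the curve.


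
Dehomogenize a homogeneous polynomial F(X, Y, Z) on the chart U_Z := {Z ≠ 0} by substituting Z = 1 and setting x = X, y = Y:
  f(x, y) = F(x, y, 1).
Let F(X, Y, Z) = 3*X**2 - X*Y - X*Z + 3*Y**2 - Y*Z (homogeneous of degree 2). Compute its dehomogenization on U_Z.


f(x, y) = 3*x**2 - x*y - x + 3*y**2 - y

On U_Z we set Z = 1. Each monomial c·X^i·Y^j·Z^k in F becomes c·x^i·y^j·1^k = c·x^i·y^j.
Substituting Z = 1: F(X, Y, 1) = 3*x**2 - x*y - x + 3*y**2 - y.
Note: deg(f) ≤ deg(F) = 2; strict inequality happens when F is divisible by Z (lost terms).


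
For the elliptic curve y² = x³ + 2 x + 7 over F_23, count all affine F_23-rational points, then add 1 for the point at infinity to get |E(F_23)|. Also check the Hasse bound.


Affine points = {(5, 2), (5, 21), (8, 11), (8, 12), (9, 8), (9, 15), (11, 7), (11, 16), (15, 10), (15, 13), (16, 8), (16, 15), (17, 3), (17, 20), (19, 2), (19, 21), (21, 8), (21, 15), (22, 2), (22, 21)}; affine count = 20; |E(F_23)| = 21.

Discriminant check: Δ ∝ 4a³ + 27b² = 4·2³ + 27·7² = 4·8 + 27·49 ≡ 21 (mod 23). Nonzero ⇒ E is nonsingular.
For each x ∈ F_23, compute rhs = x³ + 2·x + 7 mod 23, then count y ∈ F_23 with y² ≡ rhs.
  x = 0: rhs = 7, matching y values: none (0 points).
  x = 1: rhs = 10, matching y values: none (0 points).
  x = 2: rhs = 19, matching y values: none (0 points).
  x = 3: rhs = 17, matching y values: none (0 points).
  x = 4: rhs = 10, matching y values: none (0 points).
  x = 5: rhs = 4, matching y values: 2, 21 (2 points).
  x = 6: rhs = 5, matching y values: none (0 points).
  x = 7: rhs = 19, matching y values: none (0 points).
  x = 8: rhs = 6, matching y values: 11, 12 (2 points).
  x = 9: rhs = 18, matching y values: 8, 15 (2 points).
  x = 10: rhs = 15, matching y values: none (0 points).
  x = 11: rhs = 3, matching y values: 7, 16 (2 points).
  x = 12: rhs = 11, matching y values: none (0 points).
  x = 13: rhs = 22, matching y values: none (0 points).
  x = 14: rhs = 19, matching y values: none (0 points).
  x = 15: rhs = 8, matching y values: 10, 13 (2 points).
  x = 16: rhs = 18, matching y values: 8, 15 (2 points).
  x = 17: rhs = 9, matching y values: 3, 20 (2 points).
  x = 18: rhs = 10, matching y values: none (0 points).
  x = 19: rhs = 4, matching y values: 2, 21 (2 points).
  x = 20: rhs = 20, matching y values: none (0 points).
  x = 21: rhs = 18, matching y values: 8, 15 (2 points).
  x = 22: rhs = 4, matching y values: 2, 21 (2 points).
Total affine count: 20.
Full point count |E(F_23)| = 20 + 1 = 21.
Hasse bound: |21 − (23+1)| = |-3| = 3 ≤ 2√23 ≈ 9.5917 ✓.


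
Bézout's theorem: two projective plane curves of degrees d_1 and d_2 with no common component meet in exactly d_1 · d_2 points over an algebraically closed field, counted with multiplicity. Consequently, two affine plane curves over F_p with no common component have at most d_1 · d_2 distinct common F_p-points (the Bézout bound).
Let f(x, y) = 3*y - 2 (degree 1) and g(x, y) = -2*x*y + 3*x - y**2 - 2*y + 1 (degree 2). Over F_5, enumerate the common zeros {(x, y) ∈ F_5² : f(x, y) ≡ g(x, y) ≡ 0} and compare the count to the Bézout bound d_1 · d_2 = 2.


Common zeros: ∅; count = 0; Bézout bound = 2.

deg(f) = 1, deg(g) = 2, so Bézout bound = 2.
Scan x ∈ F_5. For each x, list the y ∈ F_5 with f(x, y) ≡ 0 and those with g(x, y) ≡ 0 (mod 5); the common zeros in that column are the intersection.
  x = 0: f ≡ 0 at y ∈ {4}; g ≡ 0 at y ∈ ∅; common: ∅.
  x = 1: f ≡ 0 at y ∈ {4}; g ≡ 0 at y ∈ ∅; common: ∅.
  x = 2: f ≡ 0 at y ∈ {4}; g ≡ 0 at y ∈ {1, 3}; common: ∅.
  x = 3: f ≡ 0 at y ∈ {4}; g ≡ 0 at y ∈ {0, 2}; common: ∅.
  x = 4: f ≡ 0 at y ∈ {4}; g ≡ 0 at y ∈ ∅; common: ∅.
Collecting: common zeros = ∅, so the count is 0.
Comparison with the Bézout bound: 0 ≤ 2 = deg(f)·deg(g), as expected for curves with no common component (the affine F_5-count falls short of the bound because intersections may lie at infinity, over extension fields, or carry multiplicity).


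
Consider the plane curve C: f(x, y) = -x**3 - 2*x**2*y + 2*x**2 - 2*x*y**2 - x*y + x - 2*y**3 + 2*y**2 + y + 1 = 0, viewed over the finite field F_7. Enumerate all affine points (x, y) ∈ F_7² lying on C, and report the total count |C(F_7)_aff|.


Affine F_7-points: {(0, 4), (1, 4), (1, 6), (3, 2), (3, 5), (4, 1), (4, 5), (5, 1), (5, 3), (5, 6), (6, 5)}; count = 11.

For each of the 49 pairs (x, y) ∈ F_7², evaluate f(x, y) mod 7. Record the zeros.
  x = 0: [0↦1, 1↦2, 2↦2, 3↦3, 4↦0, 5↦2, 6↦4]  zeros at y ∈ {4}
  x = 1: [0↦3, 1↦6, 2↦4, 3↦6, 4↦0, 5↦2, 6↦0]  zeros at y ∈ {4, 6}
  x = 2: [0↦3, 1↦4, 2↦3, 3↦2, 4↦3, 5↦1, 6↦5]  zeros at y ∈ ∅
  x = 3: [0↦2, 1↦4, 2↦0, 3↦6, 4↦3, 5↦0, 6↦6]  zeros at y ∈ {2, 5}
  x = 4: [0↦1, 1↦0, 2↦3, 3↦5, 4↦1, 5↦0, 6↦4]  zeros at y ∈ {1, 5}
  x = 5: [0↦1, 1↦0, 2↦6, 3↦0, 4↦5, 5↦2, 6↦0]  zeros at y ∈ {1, 3, 6}
  x = 6: [0↦3, 1↦5, 2↦3, 3↦6, 4↦2, 5↦0, 6↦2]  zeros at y ∈ {5}
Collecting zeros: affine points = {(0, 4), (1, 4), (1, 6), (3, 2), (3, 5), (4, 1), (4, 5), (5, 1), (5, 3), (5, 6), (6, 5)}.
Total count |C(F_7)_aff| = 11.


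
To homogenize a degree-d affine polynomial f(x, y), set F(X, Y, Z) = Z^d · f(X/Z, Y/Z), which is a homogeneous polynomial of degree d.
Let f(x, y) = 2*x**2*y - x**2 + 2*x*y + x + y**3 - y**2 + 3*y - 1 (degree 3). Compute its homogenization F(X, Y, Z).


F(X, Y, Z) = 2*X**2*Y - X**2*Z + 2*X*Y*Z + X*Z**2 + Y**3 - Y**2*Z + 3*Y*Z**2 - Z**3

deg(f) = 3.
Substitute x = X/Z, y = Y/Z into f, then multiply by Z^3.
  monomial 2·x^2·y^1 ↦ 2·X^2·Y^1·Z^0.
  monomial -1·x^2·y^0 ↦ -1·X^2·Y^0·Z^1.
  monomial 2·x^1·y^1 ↦ 2·X^1·Y^1·Z^1.
  monomial 1·x^1·y^0 ↦ 1·X^1·Y^0·Z^2.
  monomial 1·x^0·y^3 ↦ 1·X^0·Y^3·Z^0.
  monomial -1·x^0·y^2 ↦ -1·X^0·Y^2·Z^1.
  monomial 3·x^0·y^1 ↦ 3·X^0·Y^1·Z^2.
  monomial -1·x^0·y^0 ↦ -1·X^0·Y^0·Z^3.
Collecting: F(X, Y, Z) = 2*X**2*Y - X**2*Z + 2*X*Y*Z + X*Z**2 + Y**3 - Y**2*Z + 3*Y*Z**2 - Z**3.


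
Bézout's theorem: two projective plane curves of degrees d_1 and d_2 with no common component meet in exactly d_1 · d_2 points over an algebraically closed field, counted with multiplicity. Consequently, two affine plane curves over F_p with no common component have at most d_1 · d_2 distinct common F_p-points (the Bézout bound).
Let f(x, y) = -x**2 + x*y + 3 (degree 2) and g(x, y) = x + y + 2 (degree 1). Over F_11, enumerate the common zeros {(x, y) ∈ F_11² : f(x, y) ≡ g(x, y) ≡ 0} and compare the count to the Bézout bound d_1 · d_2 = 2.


Common zeros: ∅; count = 0; Bézout bound = 2.

deg(f) = 2, deg(g) = 1, so Bézout bound = 2.
Scan x ∈ F_11. For each x, list the y ∈ F_11 with f(x, y) ≡ 0 and those with g(x, y) ≡ 0 (mod 11); the common zeros in that column are the intersection.
  x = 0: f ≡ 0 at y ∈ ∅; g ≡ 0 at y ∈ {9}; common: ∅.
  x = 1: f ≡ 0 at y ∈ {9}; g ≡ 0 at y ∈ {8}; common: ∅.
  x = 2: f ≡ 0 at y ∈ {6}; g ≡ 0 at y ∈ {7}; common: ∅.
  x = 3: f ≡ 0 at y ∈ {2}; g ≡ 0 at y ∈ {6}; common: ∅.
  x = 4: f ≡ 0 at y ∈ {6}; g ≡ 0 at y ∈ {5}; common: ∅.
  x = 5: f ≡ 0 at y ∈ {0}; g ≡ 0 at y ∈ {4}; common: ∅.
  x = 6: f ≡ 0 at y ∈ {0}; g ≡ 0 at y ∈ {3}; common: ∅.
  x = 7: f ≡ 0 at y ∈ {5}; g ≡ 0 at y ∈ {2}; common: ∅.
  x = 8: f ≡ 0 at y ∈ {9}; g ≡ 0 at y ∈ {1}; common: ∅.
  x = 9: f ≡ 0 at y ∈ {5}; g ≡ 0 at y ∈ {0}; common: ∅.
  x = 10: f ≡ 0 at y ∈ {2}; g ≡ 0 at y ∈ {10}; common: ∅.
Collecting: common zeros = ∅, so the count is 0.
Comparison with the Bézout bound: 0 ≤ 2 = deg(f)·deg(g), as expected for curves with no common component (the affine F_11-count falls short of the bound because intersections may lie at infinity, over extension fields, or carry multiplicity).


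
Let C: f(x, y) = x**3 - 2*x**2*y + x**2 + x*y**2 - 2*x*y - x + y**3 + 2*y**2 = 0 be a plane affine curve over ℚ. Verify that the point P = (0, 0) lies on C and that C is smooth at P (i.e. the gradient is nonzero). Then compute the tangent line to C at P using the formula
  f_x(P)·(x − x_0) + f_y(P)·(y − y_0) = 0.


Tangent line at P: -x = 0.

Step 1: f(0, 0) = 0, so P lies on C.
Step 2: partial derivatives
  f_x(x, y) = 3*x**2 - 4*x*y + 2*x + y**2 - 2*y - 1, f_y(x, y) = -2*x**2 + 2*x*y - 2*x + 3*y**2 + 4*y.
  f_x(P) = -1, f_y(P) = 0 (gradient nonzero, so P is smooth).
Step 3: tangent line at P: -1·(x − 0) + 0·(y − 0) = 0.
Expanding: -x = 0.


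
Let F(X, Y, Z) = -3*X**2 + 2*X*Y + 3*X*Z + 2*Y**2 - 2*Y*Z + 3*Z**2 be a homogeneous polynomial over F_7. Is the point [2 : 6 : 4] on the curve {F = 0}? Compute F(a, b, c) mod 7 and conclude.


F(2,6,4) ≡ 3 (mod 7); P is NOT on the curve.

Evaluate F(2, 6, 4) term-by-term (mod 7).
  -3*X**2 ↦ -3·4·1·1 = -12
  2*X*Y ↦ 2·2·6·1 = 24
  3*X*Z ↦ 3·2·1·4 = 24
  2*Y**2 ↦ 2·1·36·1 = 72
  -2*Y*Z ↦ -2·1·6·4 = -48
  3*Z**2 ↦ 3·1·1·16 = 48
Sum: F(2, 6, 4) = (-12) + (24) + (24) + (72) + (-48) + (48) = 108.
Reducing mod 7: 108 ≡ 3 (mod 7).
Since F(a, b, c) ≡ 3 ≠ 0 (mod 7), P does NOT lie on the curve.


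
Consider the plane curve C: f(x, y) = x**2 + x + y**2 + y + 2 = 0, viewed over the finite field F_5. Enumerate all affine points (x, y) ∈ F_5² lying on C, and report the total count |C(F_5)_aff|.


Affine F_5-points: {(1, 2), (2, 1), (2, 3), (3, 2)}; count = 4.

For each of the 25 pairs (x, y) ∈ F_5², evaluate f(x, y) mod 5. Record the zeros.
  x = 0: [0↦2, 1↦4, 2↦3, 3↦4, 4↦2]  zeros at y ∈ ∅
  x = 1: [0↦4, 1↦1, 2↦0, 3↦1, 4↦4]  zeros at y ∈ {2}
  x = 2: [0↦3, 1↦0, 2↦4, 3↦0, 4↦3]  zeros at y ∈ {1, 3}
  x = 3: [0↦4, 1↦1, 2↦0, 3↦1, 4↦4]  zeros at y ∈ {2}
  x = 4: [0↦2, 1↦4, 2↦3, 3↦4, 4↦2]  zeros at y ∈ ∅
Collecting zeros: affine points = {(1, 2), (2, 1), (2, 3), (3, 2)}.
Total count |C(F_5)_aff| = 4.


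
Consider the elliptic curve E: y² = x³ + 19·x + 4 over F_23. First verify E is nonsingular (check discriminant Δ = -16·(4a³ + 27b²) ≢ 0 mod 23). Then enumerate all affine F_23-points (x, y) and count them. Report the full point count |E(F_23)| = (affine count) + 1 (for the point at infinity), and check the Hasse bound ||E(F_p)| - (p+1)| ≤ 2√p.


Affine points = {(0, 2), (0, 21), (1, 1), (1, 22), (2, 2), (2, 21), (4, 11), (4, 12), (6, 9), (6, 14), (8, 1), (8, 22), (11, 7), (11, 16), (14, 1), (14, 22), (19, 5), (19, 18), (20, 9), (20, 14), (21, 2), (21, 21)}; affine count = 22; |E(F_23)| = 23.

Discriminant check: Δ ∝ 4a³ + 27b² = 4·19³ + 27·4² = 4·6859 + 27·16 ≡ 15 (mod 23). Nonzero ⇒ E is nonsingular.
For each x ∈ F_23, compute rhs = x³ + 19·x + 4 mod 23, then count y ∈ F_23 with y² ≡ rhs.
  x = 0: rhs = 4, matching y values: 2, 21 (2 points).
  x = 1: rhs = 1, matching y values: 1, 22 (2 points).
  x = 2: rhs = 4, matching y values: 2, 21 (2 points).
  x = 3: rhs = 19, matching y values: none (0 points).
  x = 4: rhs = 6, matching y values: 11, 12 (2 points).
  x = 5: rhs = 17, matching y values: none (0 points).
  x = 6: rhs = 12, matching y values: 9, 14 (2 points).
  x = 7: rhs = 20, matching y values: none (0 points).
  x = 8: rhs = 1, matching y values: 1, 22 (2 points).
  x = 9: rhs = 7, matching y values: none (0 points).
  x = 10: rhs = 21, matching y values: none (0 points).
  x = 11: rhs = 3, matching y values: 7, 16 (2 points).
  x = 12: rhs = 5, matching y values: none (0 points).
  x = 13: rhs = 10, matching y values: none (0 points).
  x = 14: rhs = 1, matching y values: 1, 22 (2 points).
  x = 15: rhs = 7, matching y values: none (0 points).
  x = 16: rhs = 11, matching y values: none (0 points).
  x = 17: rhs = 19, matching y values: none (0 points).
  x = 18: rhs = 14, matching y values: none (0 points).
  x = 19: rhs = 2, matching y values: 5, 18 (2 points).
  x = 20: rhs = 12, matching y values: 9, 14 (2 points).
  x = 21: rhs = 4, matching y values: 2, 21 (2 points).
  x = 22: rhs = 7, matching y values: none (0 points).
Total affine count: 22.
Full point count |E(F_23)| = 22 + 1 = 23.
Hasse bound: |23 − (23+1)| = |-1| = 1 ≤ 2√23 ≈ 9.5917 ✓.


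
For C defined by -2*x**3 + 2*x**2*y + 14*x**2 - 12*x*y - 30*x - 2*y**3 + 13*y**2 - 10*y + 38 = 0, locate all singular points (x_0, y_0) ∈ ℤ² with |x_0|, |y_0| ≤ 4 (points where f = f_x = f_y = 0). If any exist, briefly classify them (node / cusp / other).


Singular points: {(3, 2)}; classification: cusp.

Compute partial derivatives:
  f_x = -6*x**2 + 4*x*y + 28*x - 12*y - 30.
  f_y = 2*x**2 - 12*x - 6*y**2 + 26*y - 10.
Scan x_0 ∈ {−4, ..., 4}. For each x_0, f_y(x_0, y) is a polynomial in y; find its integer roots y ∈ {−4, ..., 4}, then test f_x and f at those candidates.
  x = -4: f_y(-4, y) = -6*y**2 + 26*y + 70; no integer root y with |y| ≤ 4.
  x = -3: f_y(-3, y) = -6*y**2 + 26*y + 44; no integer root y with |y| ≤ 4.
  x = -2: f_y(-2, y) = -6*y**2 + 26*y + 22; no integer root y with |y| ≤ 4.
  x = -1: f_y(-1, y) = -6*y**2 + 26*y + 4; no integer root y with |y| ≤ 4.
  x = 0: f_y(0, y) = -6*y**2 + 26*y - 10; no integer root y with |y| ≤ 4.
  x = 1: f_y(1, y) = -6*y**2 + 26*y - 20; vanishes at y ∈ {1}. (1, 1): f_x = -16 ≠ 0.
  x = 2: f_y(2, y) = -6*y**2 + 26*y - 26; no integer root y with |y| ≤ 4.
  x = 3: f_y(3, y) = -6*y**2 + 26*y - 28; vanishes at y ∈ {2}. (3, 2): f_x = 0, f = 0 — SINGULAR.
  x = 4: f_y(4, y) = -6*y**2 + 26*y - 26; no integer root y with |y| ≤ 4.
Only singular point on the grid: (3, 2).
Classify: substitute x = 3 + u, y = 2 + v and expand: f = -2*u**3 + 2*u**2*v - 2*v**3 + v**2.
No constant or linear terms (consistent with a singular point). Quadratic part: v**2. Cubic part: -2*u**3 + 2*u**2*v - 2*v**3.
The quadratic part v**2 is a perfect square, so there is a single (double) tangent line v = 0, i.e. y = 2. Restricting the cubic part to that line (v = 0) leaves -2*u**3 ≠ 0, so f is not divisible by v and the branch is v² ≈ 2*u**3 to lowest order — this is a cusp.
Classification: cusp.


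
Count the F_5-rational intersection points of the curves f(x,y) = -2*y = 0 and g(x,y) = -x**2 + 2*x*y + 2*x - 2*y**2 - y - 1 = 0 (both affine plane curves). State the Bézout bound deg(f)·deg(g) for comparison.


Common zeros: {(1, 0)}; count = 1; Bézout bound = 2.

deg(f) = 1, deg(g) = 2, so Bézout bound = 2.
Scan x ∈ F_5. For each x, list the y ∈ F_5 with f(x, y) ≡ 0 and those with g(x, y) ≡ 0 (mod 5); the common zeros in that column are the intersection.
  x = 0: f ≡ 0 at y ∈ {0}; g ≡ 0 at y ∈ ∅; common: ∅.
  x = 1: f ≡ 0 at y ∈ {0}; g ≡ 0 at y ∈ {0, 3}; common: {0}.
  x = 2: f ≡ 0 at y ∈ {0}; g ≡ 0 at y ∈ {1, 3}; common: ∅.
  x = 3: f ≡ 0 at y ∈ {0}; g ≡ 0 at y ∈ ∅; common: ∅.
  x = 4: f ≡ 0 at y ∈ {0}; g ≡ 0 at y ∈ ∅; common: ∅.
Collecting: common zeros = {(1, 0)}, so the count is 1.
Comparison with the Bézout bound: 1 ≤ 2 = deg(f)·deg(g), as expected for curves with no common component (the affine F_5-count falls short of the bound because intersections may lie at infinity, over extension fields, or carry multiplicity).


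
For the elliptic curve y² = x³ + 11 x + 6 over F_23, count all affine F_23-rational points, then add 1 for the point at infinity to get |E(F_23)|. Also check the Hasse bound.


Affine points = {(0, 11), (0, 12), (1, 8), (1, 15), (2, 6), (2, 17), (5, 5), (5, 18), (6, 9), (6, 14), (7, 9), (7, 14), (8, 10), (8, 13), (9, 11), (9, 12), (10, 9), (10, 14), (11, 3), (11, 20), (12, 7), (12, 16), (13, 0), (14, 11), (14, 12), (15, 2), (15, 21), (16, 0), (17, 0), (19, 6), (19, 17)}; affine count = 31; |E(F_23)| = 32.

Discriminant check: Δ ∝ 4a³ + 27b² = 4·11³ + 27·6² = 4·1331 + 27·36 ≡ 17 (mod 23). Nonzero ⇒ E is nonsingular.
For each x ∈ F_23, compute rhs = x³ + 11·x + 6 mod 23, then count y ∈ F_23 with y² ≡ rhs.
  x = 0: rhs = 6, matching y values: 11, 12 (2 points).
  x = 1: rhs = 18, matching y values: 8, 15 (2 points).
  x = 2: rhs = 13, matching y values: 6, 17 (2 points).
  x = 3: rhs = 20, matching y values: none (0 points).
  x = 4: rhs = 22, matching y values: none (0 points).
  x = 5: rhs = 2, matching y values: 5, 18 (2 points).
  x = 6: rhs = 12, matching y values: 9, 14 (2 points).
  x = 7: rhs = 12, matching y values: 9, 14 (2 points).
  x = 8: rhs = 8, matching y values: 10, 13 (2 points).
  x = 9: rhs = 6, matching y values: 11, 12 (2 points).
  x = 10: rhs = 12, matching y values: 9, 14 (2 points).
  x = 11: rhs = 9, matching y values: 3, 20 (2 points).
  x = 12: rhs = 3, matching y values: 7, 16 (2 points).
  x = 13: rhs = 0, matching y values: 0 (1 points).
  x = 14: rhs = 6, matching y values: 11, 12 (2 points).
  x = 15: rhs = 4, matching y values: 2, 21 (2 points).
  x = 16: rhs = 0, matching y values: 0 (1 points).
  x = 17: rhs = 0, matching y values: 0 (1 points).
  x = 18: rhs = 10, matching y values: none (0 points).
  x = 19: rhs = 13, matching y values: 6, 17 (2 points).
  x = 20: rhs = 15, matching y values: none (0 points).
  x = 21: rhs = 22, matching y values: none (0 points).
  x = 22: rhs = 17, matching y values: none (0 points).
Total affine count: 31.
Full point count |E(F_23)| = 31 + 1 = 32.
Hasse bound: |32 − (23+1)| = |8| = 8 ≤ 2√23 ≈ 9.5917 ✓.


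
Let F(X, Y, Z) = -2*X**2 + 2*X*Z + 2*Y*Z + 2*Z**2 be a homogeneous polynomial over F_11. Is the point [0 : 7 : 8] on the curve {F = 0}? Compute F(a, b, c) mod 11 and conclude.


F(0,7,8) ≡ 9 (mod 11); P is NOT on the curve.

Evaluate F(0, 7, 8) term-by-term (mod 11).
  -2*X**2 ↦ -2·0·1·1 = 0
  2*X*Z ↦ 2·0·1·8 = 0
  2*Y*Z ↦ 2·1·7·8 = 112
  2*Z**2 ↦ 2·1·1·64 = 128
Sum: F(0, 7, 8) = (0) + (0) + (112) + (128) = 240.
Reducing mod 11: 240 ≡ 9 (mod 11).
Since F(a, b, c) ≡ 9 ≠ 0 (mod 11), P does NOT lie on the curve.


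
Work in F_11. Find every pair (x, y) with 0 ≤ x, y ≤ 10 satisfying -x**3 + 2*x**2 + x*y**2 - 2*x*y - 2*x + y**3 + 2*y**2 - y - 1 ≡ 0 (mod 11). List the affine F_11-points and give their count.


Affine F_11-points: {(5, 9), (6, 2), (8, 1), (9, 2), (9, 3), (9, 6), (10, 4)}; count = 7.

For each of the 121 pairs (x, y) ∈ F_11², evaluate f(x, y) mod 11. Record the zeros.
  x = 0: [0↦10, 1↦1, 2↦2, 3↦8, 4↦3, 5↦4, 6↦6, 7↦4, 8↦4, 9↦1, 10↦1]  zeros at y ∈ ∅
  x = 1: [0↦9, 1↦10, 2↦1, 3↦10, 4↦10, 5↦7, 6↦7, 7↦5, 8↦7, 9↦8, 10↦3]  zeros at y ∈ ∅
  x = 2: [0↦6, 1↦6, 2↦9, 3↦10, 4↦4, 5↦8, 6↦6, 7↦4, 8↦8, 9↦2, 10↦3]  zeros at y ∈ ∅
  x = 3: [0↦6, 1↦5, 2↦9, 3↦2, 4↦1, 5↦1, 6↦8, 7↦6, 8↦1, 9↦10, 10↦6]  zeros at y ∈ ∅
  x = 4: [0↦3, 1↦1, 2↦6, 3↦2, 4↦6, 5↦2, 6↦7, 7↦5, 8↦2, 9↦4, 10↦6]  zeros at y ∈ ∅
  x = 5: [0↦2, 1↦10, 2↦5, 3↦4, 4↦2, 5↦5, 6↦8, 7↦6, 8↦5, 9↦0, 10↦8]  zeros at y ∈ {9}
  x = 6: [0↦8, 1↦4, 2↦0, 3↦2, 4↦5, 5↦4, 6↦5, 7↦3, 8↦4, 9↦3, 10↦6]  zeros at y ∈ {2}
  x = 7: [0↦4, 1↦10, 2↦7, 3↦1, 4↦9, 5↦4, 6↦3, 7↦1, 8↦4, 9↦7, 10↦5]  zeros at y ∈ ∅
  x = 8: [0↦6, 1↦0, 2↦9, 3↦6, 4↦8, 5↦10, 6↦7, 7↦5, 8↦10, 9↦6, 10↦10]  zeros at y ∈ {1}
  x = 9: [0↦8, 1↦1, 2↦0, 3↦0, 4↦7, 5↦5, 6↦0, 7↦9, 8↦5, 9↦5, 10↦4]  zeros at y ∈ {2, 3, 6}
  x = 10: [0↦4, 1↦7, 2↦7, 3↦10, 4↦0, 5↦5, 6↦9, 7↦7, 8↦5, 9↦9, 10↦3]  zeros at y ∈ {4}
Collecting zeros: affine points = {(5, 9), (6, 2), (8, 1), (9, 2), (9, 3), (9, 6), (10, 4)}.
Total count |C(F_11)_aff| = 7.


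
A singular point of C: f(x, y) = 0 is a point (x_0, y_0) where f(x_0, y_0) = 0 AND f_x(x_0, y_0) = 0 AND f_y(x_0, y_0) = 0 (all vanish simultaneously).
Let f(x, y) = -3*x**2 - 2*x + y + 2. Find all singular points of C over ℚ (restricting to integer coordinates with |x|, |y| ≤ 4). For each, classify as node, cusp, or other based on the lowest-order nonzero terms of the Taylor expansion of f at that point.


No singular points in the scanned grid; C is smooth there.

Compute partial derivatives:
  f_x = -6*x - 2.
  f_y = 1.
f_y = 1 is a nonzero constant, so f_y never vanishes: no point (x, y) can satisfy f = f_x = f_y = 0. In particular no (x, y) ∈ {−4, ..., 4}² is singular; the curve is smooth.


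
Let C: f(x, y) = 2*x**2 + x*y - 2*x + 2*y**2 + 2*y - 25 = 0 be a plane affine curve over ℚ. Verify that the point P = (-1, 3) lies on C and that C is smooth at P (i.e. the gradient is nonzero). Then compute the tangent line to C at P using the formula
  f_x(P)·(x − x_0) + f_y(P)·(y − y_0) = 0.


Tangent line at P: -3*x + 13*y - 42 = 0.

Step 1: f(-1, 3) = 0, so P lies on C.
Step 2: partial derivatives
  f_x(x, y) = 4*x + y - 2, f_y(x, y) = x + 4*y + 2.
  f_x(P) = -3, f_y(P) = 13 (gradient nonzero, so P is smooth).
Step 3: tangent line at P: -3·(x − -1) + 13·(y − 3) = 0.
Expanding: -3*x + 13*y - 42 = 0.


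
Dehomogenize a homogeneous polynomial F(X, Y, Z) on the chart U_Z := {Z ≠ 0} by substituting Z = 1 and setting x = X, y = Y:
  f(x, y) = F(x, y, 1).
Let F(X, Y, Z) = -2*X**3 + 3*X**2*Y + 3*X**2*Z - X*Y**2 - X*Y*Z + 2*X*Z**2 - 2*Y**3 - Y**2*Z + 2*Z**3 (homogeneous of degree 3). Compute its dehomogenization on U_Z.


f(x, y) = -2*x**3 + 3*x**2*y + 3*x**2 - x*y**2 - x*y + 2*x - 2*y**3 - y**2 + 2

On U_Z we set Z = 1. Each monomial c·X^i·Y^j·Z^k in F becomes c·x^i·y^j·1^k = c·x^i·y^j.
Substituting Z = 1: F(X, Y, 1) = -2*x**3 + 3*x**2*y + 3*x**2 - x*y**2 - x*y + 2*x - 2*y**3 - y**2 + 2.
Note: deg(f) ≤ deg(F) = 3; strict inequality happens when F is divisible by Z (lost terms).


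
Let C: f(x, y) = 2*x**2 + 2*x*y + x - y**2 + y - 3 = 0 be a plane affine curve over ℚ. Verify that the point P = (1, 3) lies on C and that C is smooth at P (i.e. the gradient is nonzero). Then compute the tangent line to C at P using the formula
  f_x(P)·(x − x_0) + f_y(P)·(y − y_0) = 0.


Tangent line at P: 11*x - 3*y - 2 = 0.

Step 1: f(1, 3) = 0, so P lies on C.
Step 2: partial derivatives
  f_x(x, y) = 4*x + 2*y + 1, f_y(x, y) = 2*x - 2*y + 1.
  f_x(P) = 11, f_y(P) = -3 (gradient nonzero, so P is smooth).
Step 3: tangent line at P: 11·(x − 1) + -3·(y − 3) = 0.
Expanding: 11*x - 3*y - 2 = 0.


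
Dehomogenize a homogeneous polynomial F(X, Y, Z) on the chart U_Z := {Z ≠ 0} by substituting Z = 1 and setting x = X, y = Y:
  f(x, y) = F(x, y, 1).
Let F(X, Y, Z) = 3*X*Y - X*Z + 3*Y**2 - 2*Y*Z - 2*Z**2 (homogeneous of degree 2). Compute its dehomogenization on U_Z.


f(x, y) = 3*x*y - x + 3*y**2 - 2*y - 2

On U_Z we set Z = 1. Each monomial c·X^i·Y^j·Z^k in F becomes c·x^i·y^j·1^k = c·x^i·y^j.
Substituting Z = 1: F(X, Y, 1) = 3*x*y - x + 3*y**2 - 2*y - 2.
Note: deg(f) ≤ deg(F) = 2; strict inequality happens when F is divisible by Z (lost terms).


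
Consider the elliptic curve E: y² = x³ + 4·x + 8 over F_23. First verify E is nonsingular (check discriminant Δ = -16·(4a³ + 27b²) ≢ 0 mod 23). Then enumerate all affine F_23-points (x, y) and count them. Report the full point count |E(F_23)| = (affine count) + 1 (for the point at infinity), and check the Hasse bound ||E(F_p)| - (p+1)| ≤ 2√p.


Affine points = {(0, 10), (0, 13), (1, 6), (1, 17), (2, 1), (2, 22), (3, 1), (3, 22), (6, 8), (6, 15), (8, 0), (10, 6), (10, 17), (11, 7), (11, 16), (12, 6), (12, 17), (13, 7), (13, 16), (14, 5), (14, 18), (15, 4), (15, 19), (18, 1), (18, 22), (22, 7), (22, 16)}; affine count = 27; |E(F_23)| = 28.

Discriminant check: Δ ∝ 4a³ + 27b² = 4·4³ + 27·8² = 4·64 + 27·64 ≡ 6 (mod 23). Nonzero ⇒ E is nonsingular.
For each x ∈ F_23, compute rhs = x³ + 4·x + 8 mod 23, then count y ∈ F_23 with y² ≡ rhs.
  x = 0: rhs = 8, matching y values: 10, 13 (2 points).
  x = 1: rhs = 13, matching y values: 6, 17 (2 points).
  x = 2: rhs = 1, matching y values: 1, 22 (2 points).
  x = 3: rhs = 1, matching y values: 1, 22 (2 points).
  x = 4: rhs = 19, matching y values: none (0 points).
  x = 5: rhs = 15, matching y values: none (0 points).
  x = 6: rhs = 18, matching y values: 8, 15 (2 points).
  x = 7: rhs = 11, matching y values: none (0 points).
  x = 8: rhs = 0, matching y values: 0 (1 points).
  x = 9: rhs = 14, matching y values: none (0 points).
  x = 10: rhs = 13, matching y values: 6, 17 (2 points).
  x = 11: rhs = 3, matching y values: 7, 16 (2 points).
  x = 12: rhs = 13, matching y values: 6, 17 (2 points).
  x = 13: rhs = 3, matching y values: 7, 16 (2 points).
  x = 14: rhs = 2, matching y values: 5, 18 (2 points).
  x = 15: rhs = 16, matching y values: 4, 19 (2 points).
  x = 16: rhs = 5, matching y values: none (0 points).
  x = 17: rhs = 21, matching y values: none (0 points).
  x = 18: rhs = 1, matching y values: 1, 22 (2 points).
  x = 19: rhs = 20, matching y values: none (0 points).
  x = 20: rhs = 15, matching y values: none (0 points).
  x = 21: rhs = 15, matching y values: none (0 points).
  x = 22: rhs = 3, matching y values: 7, 16 (2 points).
Total affine count: 27.
Full point count |E(F_23)| = 27 + 1 = 28.
Hasse bound: |28 − (23+1)| = |4| = 4 ≤ 2√23 ≈ 9.5917 ✓.


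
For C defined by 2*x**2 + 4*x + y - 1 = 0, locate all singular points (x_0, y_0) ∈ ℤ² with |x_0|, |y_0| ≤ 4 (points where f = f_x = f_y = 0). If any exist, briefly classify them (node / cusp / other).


No singular points in the scanned grid; C is smooth there.

Compute partial derivatives:
  f_x = 4*x + 4.
  f_y = 1.
f_y = 1 is a nonzero constant, so f_y never vanishes: no point (x, y) can satisfy f = f_x = f_y = 0. In particular no (x, y) ∈ {−4, ..., 4}² is singular; the curve is smooth.


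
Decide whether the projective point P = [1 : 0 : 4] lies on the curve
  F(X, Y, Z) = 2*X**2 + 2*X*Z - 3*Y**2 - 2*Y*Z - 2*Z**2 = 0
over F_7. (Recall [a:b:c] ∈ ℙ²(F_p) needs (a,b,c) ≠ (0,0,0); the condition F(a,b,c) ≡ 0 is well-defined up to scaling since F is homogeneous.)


F(1,0,4) ≡ 6 (mod 7); P is NOT on the curve.

Evaluate F(1, 0, 4) term-by-term (mod 7).
  2*X**2 ↦ 2·1·1·1 = 2
  2*X*Z ↦ 2·1·1·4 = 8
  -3*Y**2 ↦ -3·1·0·1 = 0
  -2*Y*Z ↦ -2·1·0·4 = 0
  -2*Z**2 ↦ -2·1·1·16 = -32
Sum: F(1, 0, 4) = (2) + (8) + (0) + (0) + (-32) = -22.
Reducing mod 7: -22 ≡ 6 (mod 7).
Since F(a, b, c) ≡ 6 ≠ 0 (mod 7), P does NOT lie on the curve.


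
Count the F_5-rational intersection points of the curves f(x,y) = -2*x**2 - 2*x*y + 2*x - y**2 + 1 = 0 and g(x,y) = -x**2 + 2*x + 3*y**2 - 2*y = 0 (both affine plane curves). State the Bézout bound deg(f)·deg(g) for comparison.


Common zeros: {(0, 4), (2, 4)}; count = 2; Bézout bound = 4.

deg(f) = 2, deg(g) = 2, so Bézout bound = 4.
Scan x ∈ F_5. For each x, list the y ∈ F_5 with f(x, y) ≡ 0 and those with g(x, y) ≡ 0 (mod 5); the common zeros in that column are the intersection.
  x = 0: f ≡ 0 at y ∈ {1, 4}; g ≡ 0 at y ∈ {0, 4}; common: {4}.
  x = 1: f ≡ 0 at y ∈ ∅; g ≡ 0 at y ∈ ∅; common: ∅.
  x = 2: f ≡ 0 at y ∈ {2, 4}; g ≡ 0 at y ∈ {0, 4}; common: {4}.
  x = 3: f ≡ 0 at y ∈ ∅; g ≡ 0 at y ∈ {2}; common: ∅.
  x = 4: f ≡ 0 at y ∈ ∅; g ≡ 0 at y ∈ {2}; common: ∅.
Collecting: common zeros = {(0, 4), (2, 4)}, so the count is 2.
Comparison with the Bézout bound: 2 ≤ 4 = deg(f)·deg(g), as expected for curves with no common component (the affine F_5-count falls short of the bound because intersections may lie at infinity, over extension fields, or carry multiplicity).


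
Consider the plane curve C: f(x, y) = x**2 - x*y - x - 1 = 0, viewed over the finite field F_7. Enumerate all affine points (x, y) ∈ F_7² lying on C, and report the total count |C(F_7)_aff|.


Affine F_7-points: {(1, 6), (2, 4), (3, 4), (4, 1), (5, 1), (6, 6)}; count = 6.

For each of the 49 pairs (x, y) ∈ F_7², evaluate f(x, y) mod 7. Record the zeros.
  x = 0: [0↦6, 1↦6, 2↦6, 3↦6, 4↦6, 5↦6, 6↦6]  zeros at y ∈ ∅
  x = 1: [0↦6, 1↦5, 2↦4, 3↦3, 4↦2, 5↦1, 6↦0]  zeros at y ∈ {6}
  x = 2: [0↦1, 1↦6, 2↦4, 3↦2, 4↦0, 5↦5, 6↦3]  zeros at y ∈ {4}
  x = 3: [0↦5, 1↦2, 2↦6, 3↦3, 4↦0, 5↦4, 6↦1]  zeros at y ∈ {4}
  x = 4: [0↦4, 1↦0, 2↦3, 3↦6, 4↦2, 5↦5, 6↦1]  zeros at y ∈ {1}
  x = 5: [0↦5, 1↦0, 2↦2, 3↦4, 4↦6, 5↦1, 6↦3]  zeros at y ∈ {1}
  x = 6: [0↦1, 1↦2, 2↦3, 3↦4, 4↦5, 5↦6, 6↦0]  zeros at y ∈ {6}
Collecting zeros: affine points = {(1, 6), (2, 4), (3, 4), (4, 1), (5, 1), (6, 6)}.
Total count |C(F_7)_aff| = 6.


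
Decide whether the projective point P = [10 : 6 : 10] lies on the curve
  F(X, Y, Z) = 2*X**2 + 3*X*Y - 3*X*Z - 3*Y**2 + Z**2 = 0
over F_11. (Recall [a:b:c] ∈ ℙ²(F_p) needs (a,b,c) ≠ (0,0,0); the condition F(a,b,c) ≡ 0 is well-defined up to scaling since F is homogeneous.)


F(10,6,10) ≡ 6 (mod 11); P is NOT on the curve.

Evaluate F(10, 6, 10) term-by-term (mod 11).
  2*X**2 ↦ 2·100·1·1 = 200
  3*X*Y ↦ 3·10·6·1 = 180
  -3*X*Z ↦ -3·10·1·10 = -300
  -3*Y**2 ↦ -3·1·36·1 = -108
  Z**2 ↦ 1·1·1·100 = 100
Sum: F(10, 6, 10) = (200) + (180) + (-300) + (-108) + (100) = 72.
Reducing mod 11: 72 ≡ 6 (mod 11).
Since F(a, b, c) ≡ 6 ≠ 0 (mod 11), P does NOT lie on the curve.
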